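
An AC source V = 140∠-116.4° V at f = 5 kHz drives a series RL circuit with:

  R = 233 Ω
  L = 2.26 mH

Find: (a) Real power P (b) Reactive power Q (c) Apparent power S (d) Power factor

Step 1 — Angular frequency: ω = 2π·f = 2π·5000 = 3.142e+04 rad/s.
Step 2 — Component impedances:
  R: Z = R = 233 Ω
  L: Z = jωL = j·3.142e+04·0.00226 = 0 + j71 Ω
Step 3 — Series combination: Z_total = R + L = 233 + j71 Ω = 243.6∠16.9° Ω.
Step 4 — Source phasor: V = 140∠-116.4° V = -62.25 - j125.4 V.
Step 5 — Current: I = V / Z = -0.3945 - j0.418 A = 0.5748∠-133.3° A.
Step 6 — Complex power: S = V·I* = 76.97 + j23.46 VA.
Step 7 — Real power: P = Re(S) = 76.97 W.
Step 8 — Reactive power: Q = Im(S) = 23.46 VAR.
Step 9 — Apparent power: |S| = 80.47 VA.
Step 10 — Power factor: PF = P/|S| = 0.9566 (lagging).

(a) P = 76.97 W  (b) Q = 23.46 VAR  (c) S = 80.47 VA  (d) PF = 0.9566 (lagging)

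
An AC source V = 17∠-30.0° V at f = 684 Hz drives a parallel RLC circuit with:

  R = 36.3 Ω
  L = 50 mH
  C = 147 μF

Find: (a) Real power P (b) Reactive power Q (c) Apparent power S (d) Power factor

Step 1 — Angular frequency: ω = 2π·f = 2π·684 = 4298 rad/s.
Step 2 — Component impedances:
  R: Z = R = 36.3 Ω
  L: Z = jωL = j·4298·0.05 = 0 + j214.9 Ω
  C: Z = 1/(jωC) = -j/(ω·C) = 0 - j1.583 Ω
Step 3 — Parallel combination: 1/Z_total = 1/R + 1/L + 1/C; Z_total = 0.06992 - j1.592 Ω = 1.593∠-87.5° Ω.
Step 4 — Source phasor: V = 17∠-30.0° V = 14.72 - j8.5 V.
Step 5 — Current: I = V / Z = 5.736 + j8.998 A = 10.67∠57.5° A.
Step 6 — Complex power: S = V·I* = 7.961 - j181.2 VA.
Step 7 — Real power: P = Re(S) = 7.961 W.
Step 8 — Reactive power: Q = Im(S) = -181.2 VAR.
Step 9 — Apparent power: |S| = 181.4 VA.
Step 10 — Power factor: PF = P/|S| = 0.04389 (leading).

(a) P = 7.961 W  (b) Q = -181.2 VAR  (c) S = 181.4 VA  (d) PF = 0.04389 (leading)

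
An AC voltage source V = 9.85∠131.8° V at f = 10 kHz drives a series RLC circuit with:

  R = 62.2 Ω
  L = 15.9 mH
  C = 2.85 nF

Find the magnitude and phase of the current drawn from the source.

Step 1 — Angular frequency: ω = 2π·f = 2π·1e+04 = 6.283e+04 rad/s.
Step 2 — Component impedances:
  R: Z = R = 62.2 Ω
  L: Z = jωL = j·6.283e+04·0.0159 = 0 + j999 Ω
  C: Z = 1/(jωC) = -j/(ω·C) = 0 - j5584 Ω
Step 3 — Series combination: Z_total = R + L + C = 62.2 - j4585 Ω = 4586∠-89.2° Ω.
Step 4 — Source phasor: V = 9.85∠131.8° V = -6.565 + j7.343 V.
Step 5 — Ohm's law: I = V / Z_total = (-6.565 + j7.343) / (62.2 - j4585) = -0.001621 - j0.00141 A.
Step 6 — Convert to polar: |I| = 0.002148 A, ∠I = -139.0°.

I = 0.002148∠-139.0° A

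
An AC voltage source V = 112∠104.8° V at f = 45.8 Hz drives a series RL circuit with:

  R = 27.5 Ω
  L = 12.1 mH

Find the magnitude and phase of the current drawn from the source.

Step 1 — Angular frequency: ω = 2π·f = 2π·45.8 = 287.8 rad/s.
Step 2 — Component impedances:
  R: Z = R = 27.5 Ω
  L: Z = jωL = j·287.8·0.0121 = 0 + j3.482 Ω
Step 3 — Series combination: Z_total = R + L = 27.5 + j3.482 Ω = 27.72∠7.2° Ω.
Step 4 — Source phasor: V = 112∠104.8° V = -28.61 + j108.3 V.
Step 5 — Ohm's law: I = V / Z_total = (-28.61 + j108.3) / (27.5 + j3.482) = -0.5332 + j4.005 A.
Step 6 — Convert to polar: |I| = 4.04 A, ∠I = 97.6°.

I = 4.04∠97.6° A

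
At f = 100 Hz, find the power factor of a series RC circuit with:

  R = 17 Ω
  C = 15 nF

Step 1 — Angular frequency: ω = 2π·f = 2π·100 = 628.3 rad/s.
Step 2 — Component impedances:
  R: Z = R = 17 Ω
  C: Z = 1/(jωC) = -j/(ω·C) = 0 - j1.061e+05 Ω
Step 3 — Series combination: Z_total = R + C = 17 - j1.061e+05 Ω = 1.061e+05∠-90.0° Ω.
Step 4 — Power factor: PF = cos(φ) = Re(Z)/|Z| = 17/1.061e+05 = 0.0001602.
Step 5 — Type: Im(Z) = -1.061e+05 ⇒ leading (phase φ = -90.0°).

PF = 0.0001602 (leading, φ = -90.0°)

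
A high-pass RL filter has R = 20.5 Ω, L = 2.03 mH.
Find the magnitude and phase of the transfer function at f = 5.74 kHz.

Step 1 — Angular frequency: ω = 2π·5740 = 3.607e+04 rad/s.
Step 2 — Transfer function: H(jω) = jωL/(R + jωL).
Step 3 — Numerator jωL = j·73.21; denominator R + jωL = 20.5 + j73.21.
Step 4 — H = 0.9273 + j0.2596.
Step 5 — Magnitude: |H| = 0.963 (-0.3 dB); phase: φ = 15.6°.

|H| = 0.963 (-0.3 dB), φ = 15.6°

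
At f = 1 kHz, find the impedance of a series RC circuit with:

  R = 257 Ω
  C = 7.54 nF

Step 1 — Angular frequency: ω = 2π·f = 2π·1000 = 6283 rad/s.
Step 2 — Component impedances:
  R: Z = R = 257 Ω
  C: Z = 1/(jωC) = -j/(ω·C) = 0 - j2.111e+04 Ω
Step 3 — Series combination: Z_total = R + C = 257 - j2.111e+04 Ω = 2.111e+04∠-89.3° Ω.

Z = 257 - j2.111e+04 Ω = 2.111e+04∠-89.3° Ω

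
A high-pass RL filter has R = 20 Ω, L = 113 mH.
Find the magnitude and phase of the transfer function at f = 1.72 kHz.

Step 1 — Angular frequency: ω = 2π·1720 = 1.081e+04 rad/s.
Step 2 — Transfer function: H(jω) = jωL/(R + jωL).
Step 3 — Numerator jωL = j·1221; denominator R + jωL = 20 + j1221.
Step 4 — H = 0.9997 + j0.01637.
Step 5 — Magnitude: |H| = 0.9999 (-0.0 dB); phase: φ = 0.9°.

|H| = 0.9999 (-0.0 dB), φ = 0.9°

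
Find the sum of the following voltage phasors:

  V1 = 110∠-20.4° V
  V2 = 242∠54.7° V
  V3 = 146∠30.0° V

Step 1 — Convert each phasor to rectangular form:
  V1 = 110·(cos(-20.4°) + j·sin(-20.4°)) = 103.1 - j38.34 V
  V2 = 242·(cos(54.7°) + j·sin(54.7°)) = 139.8 + j197.5 V
  V3 = 146·(cos(30.0°) + j·sin(30.0°)) = 126.4 + j73 V
Step 2 — Sum components: V_total = 369.4 + j232.2 V.
Step 3 — Convert to polar: |V_total| = 436.3 V, ∠V_total = 32.1°.

V_total = 436.3∠32.1° V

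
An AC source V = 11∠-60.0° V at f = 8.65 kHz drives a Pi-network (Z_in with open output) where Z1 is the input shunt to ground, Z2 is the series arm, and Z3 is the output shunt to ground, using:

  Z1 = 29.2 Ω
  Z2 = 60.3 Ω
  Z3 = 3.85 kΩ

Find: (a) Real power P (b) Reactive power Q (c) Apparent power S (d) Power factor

Step 1 — Angular frequency: ω = 2π·f = 2π·8650 = 5.435e+04 rad/s.
Step 2 — Component impedances:
  Z1: Z = R = 29.2 Ω
  Z2: Z = R = 60.3 Ω
  Z3: Z = R = 3850 Ω
Step 3 — With open output, the series arm Z2 and the output shunt Z3 appear in series to ground: Z2 + Z3 = 3910 Ω.
Step 4 — Parallel with input shunt Z1: Z_in = Z1 || (Z2 + Z3) = 28.98 Ω = 28.98∠0.0° Ω.
Step 5 — Source phasor: V = 11∠-60.0° V = 5.5 - j9.526 V.
Step 6 — Current: I = V / Z = 0.1898 - j0.3287 A = 0.3795∠-60.0° A.
Step 7 — Complex power: S = V·I* = 4.175 VA.
Step 8 — Real power: P = Re(S) = 4.175 W.
Step 9 — Reactive power: Q = Im(S) = 0 VAR.
Step 10 — Apparent power: |S| = 4.175 VA.
Step 11 — Power factor: PF = P/|S| = 1 (unity).

(a) P = 4.175 W  (b) Q = 0 VAR  (c) S = 4.175 VA  (d) PF = 1 (unity)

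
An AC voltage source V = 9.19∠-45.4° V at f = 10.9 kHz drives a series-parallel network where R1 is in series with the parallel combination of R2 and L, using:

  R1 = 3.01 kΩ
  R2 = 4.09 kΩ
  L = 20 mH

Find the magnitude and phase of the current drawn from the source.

Step 1 — Angular frequency: ω = 2π·f = 2π·1.09e+04 = 6.849e+04 rad/s.
Step 2 — Component impedances:
  R1: Z = R = 3010 Ω
  R2: Z = R = 4090 Ω
  L: Z = jωL = j·6.849e+04·0.02 = 0 + j1370 Ω
Step 3 — Parallel branch: R2 || L = 1/(1/R2 + 1/L) = 412.5 + j1232 Ω.
Step 4 — Series with R1: Z_total = R1 + (R2 || L) = 3422 + j1232 Ω = 3637∠19.8° Ω.
Step 5 — Source phasor: V = 9.19∠-45.4° V = 6.453 - j6.544 V.
Step 6 — Ohm's law: I = V / Z_total = (6.453 - j6.544) / (3422 + j1232) = 0.00106 - j0.002293 A.
Step 7 — Convert to polar: |I| = 0.002527 A, ∠I = -65.2°.

I = 0.002527∠-65.2° A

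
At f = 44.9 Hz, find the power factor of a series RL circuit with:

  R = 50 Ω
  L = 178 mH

Step 1 — Angular frequency: ω = 2π·f = 2π·44.9 = 282.1 rad/s.
Step 2 — Component impedances:
  R: Z = R = 50 Ω
  L: Z = jωL = j·282.1·0.178 = 0 + j50.22 Ω
Step 3 — Series combination: Z_total = R + L = 50 + j50.22 Ω = 70.86∠45.1° Ω.
Step 4 — Power factor: PF = cos(φ) = Re(Z)/|Z| = 50/70.86 = 0.7056.
Step 5 — Type: Im(Z) = 50.22 ⇒ lagging (phase φ = 45.1°).

PF = 0.7056 (lagging, φ = 45.1°)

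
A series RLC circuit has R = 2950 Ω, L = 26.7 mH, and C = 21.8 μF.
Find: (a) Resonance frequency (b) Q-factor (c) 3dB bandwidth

Step 1 — Resonance: ω₀ = 1/√(LC) = 1/√(0.0267·2.18e-05) = 1311 rad/s.
Step 2 — f₀ = ω₀/(2π) = 208.6 Hz.
Step 3 — Series Q: Q = ω₀L/R = 1311·0.0267/2950 = 0.01186.
Step 4 — Bandwidth: Δω = ω₀/Q = 1.105e+05 rad/s; BW = Δω/(2π) = 1.758e+04 Hz.

(a) f₀ = 208.6 Hz  (b) Q = 0.01186  (c) BW = 1.758e+04 Hz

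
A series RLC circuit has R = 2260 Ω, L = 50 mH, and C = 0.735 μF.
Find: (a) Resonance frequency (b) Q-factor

Step 1 — Resonance condition Im(Z)=0 gives ω₀ = 1/√(LC).
Step 2 — ω₀ = 1/√(0.05·7.35e-07) = 5216 rad/s.
Step 3 — f₀ = ω₀/(2π) = 830.2 Hz.
Step 4 — Series Q: Q = ω₀L/R = 5216·0.05/2260 = 0.1154.

(a) f₀ = 830.2 Hz  (b) Q = 0.1154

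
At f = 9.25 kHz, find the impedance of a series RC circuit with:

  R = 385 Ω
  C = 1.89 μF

Step 1 — Angular frequency: ω = 2π·f = 2π·9250 = 5.812e+04 rad/s.
Step 2 — Component impedances:
  R: Z = R = 385 Ω
  C: Z = 1/(jωC) = -j/(ω·C) = 0 - j9.104 Ω
Step 3 — Series combination: Z_total = R + C = 385 - j9.104 Ω = 385.1∠-1.4° Ω.

Z = 385 - j9.104 Ω = 385.1∠-1.4° Ω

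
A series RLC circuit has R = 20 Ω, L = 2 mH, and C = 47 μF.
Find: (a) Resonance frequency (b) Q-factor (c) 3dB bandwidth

Step 1 — Resonance condition Im(Z)=0 gives ω₀ = 1/√(LC).
Step 2 — ω₀ = 1/√(0.002·4.7e-05) = 3262 rad/s.
Step 3 — f₀ = ω₀/(2π) = 519.1 Hz.
Step 4 — Series Q: Q = ω₀L/R = 3262·0.002/20 = 0.3262.
Step 5 — 3dB bandwidth: Δω = ω₀/Q = 1e+04 rad/s; BW = Δω/(2π) = 1592 Hz.

(a) f₀ = 519.1 Hz  (b) Q = 0.3262  (c) BW = 1592 Hz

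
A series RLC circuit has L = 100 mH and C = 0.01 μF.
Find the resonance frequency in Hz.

Step 1 — Resonance condition Im(Z)=0 gives ω₀ = 1/√(LC).
Step 2 — ω₀ = 1/√(0.1·1e-08) = 3.162e+04 rad/s.
Step 3 — f₀ = ω₀/(2π) = 5033 Hz.

f₀ = 5033 Hz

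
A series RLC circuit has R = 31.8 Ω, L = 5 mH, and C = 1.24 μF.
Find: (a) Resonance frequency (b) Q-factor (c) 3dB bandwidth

Step 1 — Resonance: ω₀ = 1/√(LC) = 1/√(0.005·1.24e-06) = 1.27e+04 rad/s.
Step 2 — f₀ = ω₀/(2π) = 2021 Hz.
Step 3 — Series Q: Q = ω₀L/R = 1.27e+04·0.005/31.8 = 1.997.
Step 4 — Bandwidth: Δω = ω₀/Q = 6360 rad/s; BW = Δω/(2π) = 1012 Hz.

(a) f₀ = 2021 Hz  (b) Q = 1.997  (c) BW = 1012 Hz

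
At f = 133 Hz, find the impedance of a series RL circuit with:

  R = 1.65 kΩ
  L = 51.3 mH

Step 1 — Angular frequency: ω = 2π·f = 2π·133 = 835.7 rad/s.
Step 2 — Component impedances:
  R: Z = R = 1650 Ω
  L: Z = jωL = j·835.7·0.0513 = 0 + j42.87 Ω
Step 3 — Series combination: Z_total = R + L = 1650 + j42.87 Ω = 1651∠1.5° Ω.

Z = 1650 + j42.87 Ω = 1651∠1.5° Ω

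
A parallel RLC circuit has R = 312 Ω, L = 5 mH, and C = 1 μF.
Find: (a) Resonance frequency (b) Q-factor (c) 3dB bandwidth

Step 1 — Resonance: ω₀ = 1/√(LC) = 1/√(0.005·1e-06) = 1.414e+04 rad/s.
Step 2 — f₀ = ω₀/(2π) = 2251 Hz.
Step 3 — Parallel Q: Q = R/(ω₀L) = 312/(1.414e+04·0.005) = 4.412.
Step 4 — Bandwidth: Δω = ω₀/Q = 3205 rad/s; BW = Δω/(2π) = 510.1 Hz.

(a) f₀ = 2251 Hz  (b) Q = 4.412  (c) BW = 510.1 Hz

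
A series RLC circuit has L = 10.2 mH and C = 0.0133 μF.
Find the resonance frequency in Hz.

Step 1 — Resonance condition Im(Z)=0 gives ω₀ = 1/√(LC).
Step 2 — ω₀ = 1/√(0.0102·1.33e-08) = 8.586e+04 rad/s.
Step 3 — f₀ = ω₀/(2π) = 1.366e+04 Hz.

f₀ = 1.366e+04 Hz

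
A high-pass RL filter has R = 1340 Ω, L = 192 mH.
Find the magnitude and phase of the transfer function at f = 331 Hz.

Step 1 — Angular frequency: ω = 2π·331 = 2080 rad/s.
Step 2 — Transfer function: H(jω) = jωL/(R + jωL).
Step 3 — Numerator jωL = j·399.3; denominator R + jωL = 1340 + j399.3.
Step 4 — H = 0.08156 + j0.2737.
Step 5 — Magnitude: |H| = 0.2856 (-10.9 dB); phase: φ = 73.4°.

|H| = 0.2856 (-10.9 dB), φ = 73.4°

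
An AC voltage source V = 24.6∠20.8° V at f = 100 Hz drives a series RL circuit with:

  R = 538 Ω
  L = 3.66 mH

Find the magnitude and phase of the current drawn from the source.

Step 1 — Angular frequency: ω = 2π·f = 2π·100 = 628.3 rad/s.
Step 2 — Component impedances:
  R: Z = R = 538 Ω
  L: Z = jωL = j·628.3·0.00366 = 0 + j2.3 Ω
Step 3 — Series combination: Z_total = R + L = 538 + j2.3 Ω = 538∠0.2° Ω.
Step 4 — Source phasor: V = 24.6∠20.8° V = 23 + j8.736 V.
Step 5 — Ohm's law: I = V / Z_total = (23 + j8.736) / (538 + j2.3) = 0.04281 + j0.01605 A.
Step 6 — Convert to polar: |I| = 0.04572 A, ∠I = 20.6°.

I = 0.04572∠20.6° A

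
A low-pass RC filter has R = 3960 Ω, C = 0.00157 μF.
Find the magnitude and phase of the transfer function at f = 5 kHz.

Step 1 — Angular frequency: ω = 2π·5000 = 3.142e+04 rad/s.
Step 2 — Transfer function: H(jω) = 1/(1 + jωRC).
Step 3 — Denominator: 1 + jωRC = 1 + j·3.142e+04·3960·1.57e-09 = 1 + j0.1953.
Step 4 — H = 0.9633 - j0.1881.
Step 5 — Magnitude: |H| = 0.9815 (-0.2 dB); phase: φ = -11.1°.

|H| = 0.9815 (-0.2 dB), φ = -11.1°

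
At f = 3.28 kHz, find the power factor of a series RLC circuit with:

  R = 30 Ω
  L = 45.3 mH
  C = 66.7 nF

Step 1 — Angular frequency: ω = 2π·f = 2π·3280 = 2.061e+04 rad/s.
Step 2 — Component impedances:
  R: Z = R = 30 Ω
  L: Z = jωL = j·2.061e+04·0.0453 = 0 + j933.6 Ω
  C: Z = 1/(jωC) = -j/(ω·C) = 0 - j727.5 Ω
Step 3 — Series combination: Z_total = R + L + C = 30 + j206.1 Ω = 208.3∠81.7° Ω.
Step 4 — Power factor: PF = cos(φ) = Re(Z)/|Z| = 30/208.3 = 0.144.
Step 5 — Type: Im(Z) = 206.1 ⇒ lagging (phase φ = 81.7°).

PF = 0.144 (lagging, φ = 81.7°)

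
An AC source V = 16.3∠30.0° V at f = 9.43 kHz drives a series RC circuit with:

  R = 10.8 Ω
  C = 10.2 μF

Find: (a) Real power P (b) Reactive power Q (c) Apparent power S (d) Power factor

Step 1 — Angular frequency: ω = 2π·f = 2π·9430 = 5.925e+04 rad/s.
Step 2 — Component impedances:
  R: Z = R = 10.8 Ω
  C: Z = 1/(jωC) = -j/(ω·C) = 0 - j1.655 Ω
Step 3 — Series combination: Z_total = R + C = 10.8 - j1.655 Ω = 10.93∠-8.7° Ω.
Step 4 — Source phasor: V = 16.3∠30.0° V = 14.12 + j8.15 V.
Step 5 — Current: I = V / Z = 1.164 + j0.933 A = 1.492∠38.7° A.
Step 6 — Complex power: S = V·I* = 24.04 - j3.683 VA.
Step 7 — Real power: P = Re(S) = 24.04 W.
Step 8 — Reactive power: Q = Im(S) = -3.683 VAR.
Step 9 — Apparent power: |S| = 24.32 VA.
Step 10 — Power factor: PF = P/|S| = 0.9885 (leading).

(a) P = 24.04 W  (b) Q = -3.683 VAR  (c) S = 24.32 VA  (d) PF = 0.9885 (leading)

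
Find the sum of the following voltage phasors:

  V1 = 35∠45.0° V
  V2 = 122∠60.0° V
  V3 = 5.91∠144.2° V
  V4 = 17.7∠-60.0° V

Step 1 — Convert each phasor to rectangular form:
  V1 = 35·(cos(45.0°) + j·sin(45.0°)) = 24.75 + j24.75 V
  V2 = 122·(cos(60.0°) + j·sin(60.0°)) = 61 + j105.7 V
  V3 = 5.91·(cos(144.2°) + j·sin(144.2°)) = -4.793 + j3.457 V
  V4 = 17.7·(cos(-60.0°) + j·sin(-60.0°)) = 8.85 - j15.33 V
Step 2 — Sum components: V_total = 89.81 + j118.5 V.
Step 3 — Convert to polar: |V_total| = 148.7 V, ∠V_total = 52.9°.

V_total = 148.7∠52.9° V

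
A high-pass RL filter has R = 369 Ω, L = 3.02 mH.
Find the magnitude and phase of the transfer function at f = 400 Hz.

Step 1 — Angular frequency: ω = 2π·400 = 2513 rad/s.
Step 2 — Transfer function: H(jω) = jωL/(R + jωL).
Step 3 — Numerator jωL = j·7.59; denominator R + jωL = 369 + j7.59.
Step 4 — H = 0.0004229 + j0.02056.
Step 5 — Magnitude: |H| = 0.02056 (-33.7 dB); phase: φ = 88.8°.

|H| = 0.02056 (-33.7 dB), φ = 88.8°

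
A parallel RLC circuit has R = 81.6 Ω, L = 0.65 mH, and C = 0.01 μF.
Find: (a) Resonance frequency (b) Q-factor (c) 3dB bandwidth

Step 1 — Resonance: ω₀ = 1/√(LC) = 1/√(0.00065·1e-08) = 3.922e+05 rad/s.
Step 2 — f₀ = ω₀/(2π) = 6.243e+04 Hz.
Step 3 — Parallel Q: Q = R/(ω₀L) = 81.6/(3.922e+05·0.00065) = 0.3201.
Step 4 — Bandwidth: Δω = ω₀/Q = 1.225e+06 rad/s; BW = Δω/(2π) = 1.95e+05 Hz.

(a) f₀ = 6.243e+04 Hz  (b) Q = 0.3201  (c) BW = 1.95e+05 Hz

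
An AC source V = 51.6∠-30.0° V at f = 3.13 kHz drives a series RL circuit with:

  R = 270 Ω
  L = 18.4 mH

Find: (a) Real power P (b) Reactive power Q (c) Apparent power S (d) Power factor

Step 1 — Angular frequency: ω = 2π·f = 2π·3130 = 1.967e+04 rad/s.
Step 2 — Component impedances:
  R: Z = R = 270 Ω
  L: Z = jωL = j·1.967e+04·0.0184 = 0 + j361.9 Ω
Step 3 — Series combination: Z_total = R + L = 270 + j361.9 Ω = 451.5∠53.3° Ω.
Step 4 — Source phasor: V = 51.6∠-30.0° V = 44.69 - j25.8 V.
Step 5 — Current: I = V / Z = 0.01339 - j0.1135 A = 0.1143∠-83.3° A.
Step 6 — Complex power: S = V·I* = 3.527 + j4.727 VA.
Step 7 — Real power: P = Re(S) = 3.527 W.
Step 8 — Reactive power: Q = Im(S) = 4.727 VAR.
Step 9 — Apparent power: |S| = 5.897 VA.
Step 10 — Power factor: PF = P/|S| = 0.598 (lagging).

(a) P = 3.527 W  (b) Q = 4.727 VAR  (c) S = 5.897 VA  (d) PF = 0.598 (lagging)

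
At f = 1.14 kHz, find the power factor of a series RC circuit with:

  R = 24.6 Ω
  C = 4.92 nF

Step 1 — Angular frequency: ω = 2π·f = 2π·1140 = 7163 rad/s.
Step 2 — Component impedances:
  R: Z = R = 24.6 Ω
  C: Z = 1/(jωC) = -j/(ω·C) = 0 - j2.838e+04 Ω
Step 3 — Series combination: Z_total = R + C = 24.6 - j2.838e+04 Ω = 2.838e+04∠-90.0° Ω.
Step 4 — Power factor: PF = cos(φ) = Re(Z)/|Z| = 24.6/28376 = 0.0008669.
Step 5 — Type: Im(Z) = -2.838e+04 ⇒ leading (phase φ = -90.0°).

PF = 0.0008669 (leading, φ = -90.0°)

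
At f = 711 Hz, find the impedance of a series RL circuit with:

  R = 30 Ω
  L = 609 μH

Step 1 — Angular frequency: ω = 2π·f = 2π·711 = 4467 rad/s.
Step 2 — Component impedances:
  R: Z = R = 30 Ω
  L: Z = jωL = j·4467·0.000609 = 0 + j2.721 Ω
Step 3 — Series combination: Z_total = R + L = 30 + j2.721 Ω = 30.12∠5.2° Ω.

Z = 30 + j2.721 Ω = 30.12∠5.2° Ω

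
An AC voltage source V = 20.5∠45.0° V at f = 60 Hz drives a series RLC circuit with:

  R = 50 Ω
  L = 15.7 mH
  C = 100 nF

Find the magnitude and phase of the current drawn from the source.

Step 1 — Angular frequency: ω = 2π·f = 2π·60 = 377 rad/s.
Step 2 — Component impedances:
  R: Z = R = 50 Ω
  L: Z = jωL = j·377·0.0157 = 0 + j5.919 Ω
  C: Z = 1/(jωC) = -j/(ω·C) = 0 - j2.653e+04 Ω
Step 3 — Series combination: Z_total = R + L + C = 50 - j2.652e+04 Ω = 2.652e+04∠-89.9° Ω.
Step 4 — Source phasor: V = 20.5∠45.0° V = 14.5 + j14.5 V.
Step 5 — Ohm's law: I = V / Z_total = (14.5 + j14.5) / (50 - j2.652e+04) = -0.0005456 + j0.0005476 A.
Step 6 — Convert to polar: |I| = 0.000773 A, ∠I = 134.9°.

I = 0.000773∠134.9° A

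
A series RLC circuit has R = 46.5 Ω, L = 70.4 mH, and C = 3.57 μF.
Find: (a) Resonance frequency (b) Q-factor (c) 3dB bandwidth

Step 1 — Resonance: ω₀ = 1/√(LC) = 1/√(0.0704·3.57e-06) = 1995 rad/s.
Step 2 — f₀ = ω₀/(2π) = 317.5 Hz.
Step 3 — Series Q: Q = ω₀L/R = 1995·0.0704/46.5 = 3.02.
Step 4 — Bandwidth: Δω = ω₀/Q = 660.5 rad/s; BW = Δω/(2π) = 105.1 Hz.

(a) f₀ = 317.5 Hz  (b) Q = 3.02  (c) BW = 105.1 Hz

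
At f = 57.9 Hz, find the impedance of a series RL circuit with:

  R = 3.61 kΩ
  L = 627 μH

Step 1 — Angular frequency: ω = 2π·f = 2π·57.9 = 363.8 rad/s.
Step 2 — Component impedances:
  R: Z = R = 3610 Ω
  L: Z = jωL = j·363.8·0.000627 = 0 + j0.2281 Ω
Step 3 — Series combination: Z_total = R + L = 3610 + j0.2281 Ω = 3610∠0.0° Ω.

Z = 3610 + j0.2281 Ω = 3610∠0.0° Ω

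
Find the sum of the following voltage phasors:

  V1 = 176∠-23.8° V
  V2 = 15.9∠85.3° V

Step 1 — Convert each phasor to rectangular form:
  V1 = 176·(cos(-23.8°) + j·sin(-23.8°)) = 161 - j71.02 V
  V2 = 15.9·(cos(85.3°) + j·sin(85.3°)) = 1.303 + j15.85 V
Step 2 — Sum components: V_total = 162.3 - j55.18 V.
Step 3 — Convert to polar: |V_total| = 171.5 V, ∠V_total = -18.8°.

V_total = 171.5∠-18.8° V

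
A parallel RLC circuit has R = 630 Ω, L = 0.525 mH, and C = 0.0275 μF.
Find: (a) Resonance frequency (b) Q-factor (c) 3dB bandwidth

Step 1 — Resonance: ω₀ = 1/√(LC) = 1/√(0.000525·2.75e-08) = 2.632e+05 rad/s.
Step 2 — f₀ = ω₀/(2π) = 4.189e+04 Hz.
Step 3 — Parallel Q: Q = R/(ω₀L) = 630/(2.632e+05·0.000525) = 4.56.
Step 4 — Bandwidth: Δω = ω₀/Q = 5.772e+04 rad/s; BW = Δω/(2π) = 9186 Hz.

(a) f₀ = 4.189e+04 Hz  (b) Q = 4.56  (c) BW = 9186 Hz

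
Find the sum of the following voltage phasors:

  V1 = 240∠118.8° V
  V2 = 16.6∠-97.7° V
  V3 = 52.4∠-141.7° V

Step 1 — Convert each phasor to rectangular form:
  V1 = 240·(cos(118.8°) + j·sin(118.8°)) = -115.6 + j210.3 V
  V2 = 16.6·(cos(-97.7°) + j·sin(-97.7°)) = -2.224 - j16.45 V
  V3 = 52.4·(cos(-141.7°) + j·sin(-141.7°)) = -41.12 - j32.48 V
Step 2 — Sum components: V_total = -159 + j161.4 V.
Step 3 — Convert to polar: |V_total| = 226.5 V, ∠V_total = 134.6°.

V_total = 226.5∠134.6° V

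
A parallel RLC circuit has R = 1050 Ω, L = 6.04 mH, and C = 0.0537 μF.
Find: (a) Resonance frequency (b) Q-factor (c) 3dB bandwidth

Step 1 — Resonance: ω₀ = 1/√(LC) = 1/√(0.00604·5.37e-08) = 5.553e+04 rad/s.
Step 2 — f₀ = ω₀/(2π) = 8837 Hz.
Step 3 — Parallel Q: Q = R/(ω₀L) = 1050/(5.553e+04·0.00604) = 3.131.
Step 4 — Bandwidth: Δω = ω₀/Q = 1.774e+04 rad/s; BW = Δω/(2π) = 2823 Hz.

(a) f₀ = 8837 Hz  (b) Q = 3.131  (c) BW = 2823 Hz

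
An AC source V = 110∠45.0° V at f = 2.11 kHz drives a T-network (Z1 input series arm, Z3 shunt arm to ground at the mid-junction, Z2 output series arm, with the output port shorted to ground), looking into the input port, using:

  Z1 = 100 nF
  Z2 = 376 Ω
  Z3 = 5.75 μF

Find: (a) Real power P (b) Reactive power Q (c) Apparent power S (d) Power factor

Step 1 — Angular frequency: ω = 2π·f = 2π·2110 = 1.326e+04 rad/s.
Step 2 — Component impedances:
  Z1: Z = 1/(jωC) = -j/(ω·C) = 0 - j754.3 Ω
  Z2: Z = R = 376 Ω
  Z3: Z = 1/(jωC) = -j/(ω·C) = 0 - j13.12 Ω
Step 3 — With the output port shorted to ground, the output series arm Z2 runs from the junction to ground; the shunt arm Z3 also runs from the junction to ground. They appear in parallel: Z3 || Z2 = 0.4571 - j13.1 Ω.
Step 4 — Series with input arm Z1: Z_in = Z1 + (Z3 || Z2) = 0.4571 - j767.4 Ω = 767.4∠-90.0° Ω.
Step 5 — Source phasor: V = 110∠45.0° V = 77.78 + j77.78 V.
Step 6 — Current: I = V / Z = -0.1013 + j0.1014 A = 0.1433∠135.0° A.
Step 7 — Complex power: S = V·I* = 0.009392 - j15.77 VA.
Step 8 — Real power: P = Re(S) = 0.009392 W.
Step 9 — Reactive power: Q = Im(S) = -15.77 VAR.
Step 10 — Apparent power: |S| = 15.77 VA.
Step 11 — Power factor: PF = P/|S| = 0.0005957 (leading).

(a) P = 0.009392 W  (b) Q = -15.77 VAR  (c) S = 15.77 VA  (d) PF = 0.0005957 (leading)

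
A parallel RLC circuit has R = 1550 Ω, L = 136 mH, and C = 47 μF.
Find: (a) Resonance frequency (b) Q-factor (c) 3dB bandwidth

Step 1 — Resonance: ω₀ = 1/√(LC) = 1/√(0.136·4.7e-05) = 395.5 rad/s.
Step 2 — f₀ = ω₀/(2π) = 62.95 Hz.
Step 3 — Parallel Q: Q = R/(ω₀L) = 1550/(395.5·0.136) = 28.81.
Step 4 — Bandwidth: Δω = ω₀/Q = 13.73 rad/s; BW = Δω/(2π) = 2.185 Hz.

(a) f₀ = 62.95 Hz  (b) Q = 28.81  (c) BW = 2.185 Hz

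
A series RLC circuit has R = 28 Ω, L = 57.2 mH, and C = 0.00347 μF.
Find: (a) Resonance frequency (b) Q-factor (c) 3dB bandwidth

Step 1 — Resonance condition Im(Z)=0 gives ω₀ = 1/√(LC).
Step 2 — ω₀ = 1/√(0.0572·3.47e-09) = 7.098e+04 rad/s.
Step 3 — f₀ = ω₀/(2π) = 1.13e+04 Hz.
Step 4 — Series Q: Q = ω₀L/R = 7.098e+04·0.0572/28 = 145.
Step 5 — 3dB bandwidth: Δω = ω₀/Q = 489.5 rad/s; BW = Δω/(2π) = 77.91 Hz.

(a) f₀ = 1.13e+04 Hz  (b) Q = 145  (c) BW = 77.91 Hz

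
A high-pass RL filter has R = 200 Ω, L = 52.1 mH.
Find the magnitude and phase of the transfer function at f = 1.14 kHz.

Step 1 — Angular frequency: ω = 2π·1140 = 7163 rad/s.
Step 2 — Transfer function: H(jω) = jωL/(R + jωL).
Step 3 — Numerator jωL = j·373.2; denominator R + jωL = 200 + j373.2.
Step 4 — H = 0.7769 + j0.4163.
Step 5 — Magnitude: |H| = 0.8814 (-1.1 dB); phase: φ = 28.2°.

|H| = 0.8814 (-1.1 dB), φ = 28.2°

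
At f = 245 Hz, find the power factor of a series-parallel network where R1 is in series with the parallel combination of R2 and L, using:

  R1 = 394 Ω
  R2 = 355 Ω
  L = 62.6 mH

Step 1 — Angular frequency: ω = 2π·f = 2π·245 = 1539 rad/s.
Step 2 — Component impedances:
  R1: Z = R = 394 Ω
  R2: Z = R = 355 Ω
  L: Z = jωL = j·1539·0.0626 = 0 + j96.37 Ω
Step 3 — Parallel branch: R2 || L = 1/(1/R2 + 1/L) = 24.36 + j89.75 Ω.
Step 4 — Series with R1: Z_total = R1 + (R2 || L) = 418.4 + j89.75 Ω = 427.9∠12.1° Ω.
Step 5 — Power factor: PF = cos(φ) = Re(Z)/|Z| = 418.4/427.9 = 0.9778.
Step 6 — Type: Im(Z) = 89.75 ⇒ lagging (phase φ = 12.1°).

PF = 0.9778 (lagging, φ = 12.1°)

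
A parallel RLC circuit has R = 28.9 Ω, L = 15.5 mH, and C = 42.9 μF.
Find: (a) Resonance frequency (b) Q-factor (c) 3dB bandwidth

Step 1 — Resonance: ω₀ = 1/√(LC) = 1/√(0.0155·4.29e-05) = 1226 rad/s.
Step 2 — f₀ = ω₀/(2π) = 195.2 Hz.
Step 3 — Parallel Q: Q = R/(ω₀L) = 28.9/(1226·0.0155) = 1.52.
Step 4 — Bandwidth: Δω = ω₀/Q = 806.6 rad/s; BW = Δω/(2π) = 128.4 Hz.

(a) f₀ = 195.2 Hz  (b) Q = 1.52  (c) BW = 128.4 Hz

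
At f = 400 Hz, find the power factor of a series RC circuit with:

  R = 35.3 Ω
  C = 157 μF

Step 1 — Angular frequency: ω = 2π·f = 2π·400 = 2513 rad/s.
Step 2 — Component impedances:
  R: Z = R = 35.3 Ω
  C: Z = 1/(jωC) = -j/(ω·C) = 0 - j2.534 Ω
Step 3 — Series combination: Z_total = R + C = 35.3 - j2.534 Ω = 35.39∠-4.1° Ω.
Step 4 — Power factor: PF = cos(φ) = Re(Z)/|Z| = 35.3/35.391 = 0.9974.
Step 5 — Type: Im(Z) = -2.534 ⇒ leading (phase φ = -4.1°).

PF = 0.9974 (leading, φ = -4.1°)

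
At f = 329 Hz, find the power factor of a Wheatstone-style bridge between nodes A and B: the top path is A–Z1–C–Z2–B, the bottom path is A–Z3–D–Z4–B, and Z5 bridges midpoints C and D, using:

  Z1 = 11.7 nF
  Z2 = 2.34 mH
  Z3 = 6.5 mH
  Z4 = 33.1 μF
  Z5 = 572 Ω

Step 1 — Angular frequency: ω = 2π·f = 2π·329 = 2067 rad/s.
Step 2 — Component impedances:
  Z1: Z = 1/(jωC) = -j/(ω·C) = 0 - j4.135e+04 Ω
  Z2: Z = jωL = j·2067·0.00234 = 0 + j4.837 Ω
  Z3: Z = jωL = j·2067·0.0065 = 0 + j13.44 Ω
  Z4: Z = 1/(jωC) = -j/(ω·C) = 0 - j14.61 Ω
  Z5: Z = R = 572 Ω
Step 3 — Bridge requires nodal analysis (the Z5 bridge couples midpoints C and D, so the two paths cannot be reduced to a simple series/parallel combination). Setting node B to ground and injecting 1 A at node A, the 3-node admittance system at A, C, D solves to V_A = Z_AB = 0.3733 - j1.172 Ω = 1.23∠-72.3° Ω.
Step 4 — Power factor: PF = cos(φ) = Re(Z)/|Z| = 0.3733/1.23 = 0.3035.
Step 5 — Type: Im(Z) = -1.172 ⇒ leading (phase φ = -72.3°).

PF = 0.3035 (leading, φ = -72.3°)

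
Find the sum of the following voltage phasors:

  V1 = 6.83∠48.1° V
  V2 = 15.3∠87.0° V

Step 1 — Convert each phasor to rectangular form:
  V1 = 6.83·(cos(48.1°) + j·sin(48.1°)) = 4.561 + j5.084 V
  V2 = 15.3·(cos(87.0°) + j·sin(87.0°)) = 0.8007 + j15.28 V
Step 2 — Sum components: V_total = 5.362 + j20.36 V.
Step 3 — Convert to polar: |V_total| = 21.06 V, ∠V_total = 75.2°.

V_total = 21.06∠75.2° V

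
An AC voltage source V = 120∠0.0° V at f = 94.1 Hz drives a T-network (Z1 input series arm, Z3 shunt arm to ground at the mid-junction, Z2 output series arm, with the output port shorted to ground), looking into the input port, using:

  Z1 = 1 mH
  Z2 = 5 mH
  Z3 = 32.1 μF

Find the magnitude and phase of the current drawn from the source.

Step 1 — Angular frequency: ω = 2π·f = 2π·94.1 = 591.2 rad/s.
Step 2 — Component impedances:
  Z1: Z = jωL = j·591.2·0.001 = 0 + j0.5912 Ω
  Z2: Z = jωL = j·591.2·0.005 = 0 + j2.956 Ω
  Z3: Z = 1/(jωC) = -j/(ω·C) = 0 - j52.69 Ω
Step 3 — With the output port shorted to ground, the output series arm Z2 runs from the junction to ground; the shunt arm Z3 also runs from the junction to ground. They appear in parallel: Z3 || Z2 = 0 + j3.132 Ω.
Step 4 — Series with input arm Z1: Z_in = Z1 + (Z3 || Z2) = 0 + j3.723 Ω = 3.723∠90.0° Ω.
Step 5 — Source phasor: V = 120∠0.0° V = 120 V.
Step 6 — Ohm's law: I = V / Z_total = (120) / (0 + j3.723) = 0 - j32.23 A.
Step 7 — Convert to polar: |I| = 32.23 A, ∠I = -90.0°.

I = 32.23∠-90.0° A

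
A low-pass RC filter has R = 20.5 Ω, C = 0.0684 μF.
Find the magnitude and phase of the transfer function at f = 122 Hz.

Step 1 — Angular frequency: ω = 2π·122 = 766.5 rad/s.
Step 2 — Transfer function: H(jω) = 1/(1 + jωRC).
Step 3 — Denominator: 1 + jωRC = 1 + j·766.5·20.5·6.84e-08 = 1 + j0.001075.
Step 4 — H = 1 - j0.001075.
Step 5 — Magnitude: |H| = 1 (-0.0 dB); phase: φ = -0.1°.

|H| = 1 (-0.0 dB), φ = -0.1°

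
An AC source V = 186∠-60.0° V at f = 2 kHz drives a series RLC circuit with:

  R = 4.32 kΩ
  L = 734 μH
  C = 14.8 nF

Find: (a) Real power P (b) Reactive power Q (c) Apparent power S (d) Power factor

Step 1 — Angular frequency: ω = 2π·f = 2π·2000 = 1.257e+04 rad/s.
Step 2 — Component impedances:
  R: Z = R = 4320 Ω
  L: Z = jωL = j·1.257e+04·0.000734 = 0 + j9.224 Ω
  C: Z = 1/(jωC) = -j/(ω·C) = 0 - j5377 Ω
Step 3 — Series combination: Z_total = R + L + C = 4320 - j5368 Ω = 6890∠-51.2° Ω.
Step 4 — Source phasor: V = 186∠-60.0° V = 93 - j161.1 V.
Step 5 — Current: I = V / Z = 0.02668 - j0.004143 A = 0.027∠-8.8° A.
Step 6 — Complex power: S = V·I* = 3.148 - j3.912 VA.
Step 7 — Real power: P = Re(S) = 3.148 W.
Step 8 — Reactive power: Q = Im(S) = -3.912 VAR.
Step 9 — Apparent power: |S| = 5.021 VA.
Step 10 — Power factor: PF = P/|S| = 0.627 (leading).

(a) P = 3.148 W  (b) Q = -3.912 VAR  (c) S = 5.021 VA  (d) PF = 0.627 (leading)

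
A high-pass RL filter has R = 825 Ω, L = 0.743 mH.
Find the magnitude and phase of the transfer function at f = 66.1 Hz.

Step 1 — Angular frequency: ω = 2π·66.1 = 415.3 rad/s.
Step 2 — Transfer function: H(jω) = jωL/(R + jωL).
Step 3 — Numerator jωL = j·0.3086; denominator R + jωL = 825 + j0.3086.
Step 4 — H = 1.399e-07 + j0.000374.
Step 5 — Magnitude: |H| = 0.000374 (-68.5 dB); phase: φ = 90.0°.

|H| = 0.000374 (-68.5 dB), φ = 90.0°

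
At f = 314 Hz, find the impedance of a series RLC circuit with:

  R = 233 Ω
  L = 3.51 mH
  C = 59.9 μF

Step 1 — Angular frequency: ω = 2π·f = 2π·314 = 1973 rad/s.
Step 2 — Component impedances:
  R: Z = R = 233 Ω
  L: Z = jωL = j·1973·0.00351 = 0 + j6.925 Ω
  C: Z = 1/(jωC) = -j/(ω·C) = 0 - j8.462 Ω
Step 3 — Series combination: Z_total = R + L + C = 233 - j1.537 Ω = 233∠-0.4° Ω.

Z = 233 - j1.537 Ω = 233∠-0.4° Ω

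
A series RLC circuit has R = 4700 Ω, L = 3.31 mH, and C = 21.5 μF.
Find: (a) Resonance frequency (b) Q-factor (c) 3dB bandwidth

Step 1 — Resonance condition Im(Z)=0 gives ω₀ = 1/√(LC).
Step 2 — ω₀ = 1/√(0.00331·2.15e-05) = 3749 rad/s.
Step 3 — f₀ = ω₀/(2π) = 596.6 Hz.
Step 4 — Series Q: Q = ω₀L/R = 3749·0.00331/4700 = 0.00264.
Step 5 — 3dB bandwidth: Δω = ω₀/Q = 1.42e+06 rad/s; BW = Δω/(2π) = 2.26e+05 Hz.

(a) f₀ = 596.6 Hz  (b) Q = 0.00264  (c) BW = 2.26e+05 Hz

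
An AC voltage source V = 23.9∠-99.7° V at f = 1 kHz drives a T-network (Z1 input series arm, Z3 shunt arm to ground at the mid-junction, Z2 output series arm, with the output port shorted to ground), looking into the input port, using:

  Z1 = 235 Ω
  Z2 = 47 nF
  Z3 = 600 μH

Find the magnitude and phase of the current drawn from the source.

Step 1 — Angular frequency: ω = 2π·f = 2π·1000 = 6283 rad/s.
Step 2 — Component impedances:
  Z1: Z = R = 235 Ω
  Z2: Z = 1/(jωC) = -j/(ω·C) = 0 - j3386 Ω
  Z3: Z = jωL = j·6283·0.0006 = 0 + j3.77 Ω
Step 3 — With the output port shorted to ground, the output series arm Z2 runs from the junction to ground; the shunt arm Z3 also runs from the junction to ground. They appear in parallel: Z3 || Z2 = 0 + j3.774 Ω.
Step 4 — Series with input arm Z1: Z_in = Z1 + (Z3 || Z2) = 235 + j3.774 Ω = 235∠0.9° Ω.
Step 5 — Source phasor: V = 23.9∠-99.7° V = -4.027 - j23.56 V.
Step 6 — Ohm's law: I = V / Z_total = (-4.027 - j23.56) / (235 + j3.774) = -0.01874 - j0.09995 A.
Step 7 — Convert to polar: |I| = 0.1017 A, ∠I = -100.6°.

I = 0.1017∠-100.6° A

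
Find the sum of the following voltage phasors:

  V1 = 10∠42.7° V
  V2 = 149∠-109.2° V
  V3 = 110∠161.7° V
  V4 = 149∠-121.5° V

Step 1 — Convert each phasor to rectangular form:
  V1 = 10·(cos(42.7°) + j·sin(42.7°)) = 7.349 + j6.782 V
  V2 = 149·(cos(-109.2°) + j·sin(-109.2°)) = -49 - j140.7 V
  V3 = 110·(cos(161.7°) + j·sin(161.7°)) = -104.4 + j34.54 V
  V4 = 149·(cos(-121.5°) + j·sin(-121.5°)) = -77.85 - j127 V
Step 2 — Sum components: V_total = -223.9 - j226.4 V.
Step 3 — Convert to polar: |V_total| = 318.5 V, ∠V_total = -134.7°.

V_total = 318.5∠-134.7° V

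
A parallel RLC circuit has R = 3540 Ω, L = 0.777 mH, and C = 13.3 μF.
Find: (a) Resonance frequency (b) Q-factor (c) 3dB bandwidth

Step 1 — Resonance: ω₀ = 1/√(LC) = 1/√(0.000777·1.33e-05) = 9837 rad/s.
Step 2 — f₀ = ω₀/(2π) = 1566 Hz.
Step 3 — Parallel Q: Q = R/(ω₀L) = 3540/(9837·0.000777) = 463.1.
Step 4 — Bandwidth: Δω = ω₀/Q = 21.24 rad/s; BW = Δω/(2π) = 3.38 Hz.

(a) f₀ = 1566 Hz  (b) Q = 463.1  (c) BW = 3.38 Hz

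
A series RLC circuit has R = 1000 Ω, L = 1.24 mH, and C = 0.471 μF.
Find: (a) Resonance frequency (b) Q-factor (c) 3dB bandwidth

Step 1 — Resonance condition Im(Z)=0 gives ω₀ = 1/√(LC).
Step 2 — ω₀ = 1/√(0.00124·4.71e-07) = 4.138e+04 rad/s.
Step 3 — f₀ = ω₀/(2π) = 6586 Hz.
Step 4 — Series Q: Q = ω₀L/R = 4.138e+04·0.00124/1000 = 0.05131.
Step 5 — 3dB bandwidth: Δω = ω₀/Q = 8.065e+05 rad/s; BW = Δω/(2π) = 1.284e+05 Hz.

(a) f₀ = 6586 Hz  (b) Q = 0.05131  (c) BW = 1.284e+05 Hz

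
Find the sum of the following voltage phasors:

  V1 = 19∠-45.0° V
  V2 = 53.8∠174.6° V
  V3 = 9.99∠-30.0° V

Step 1 — Convert each phasor to rectangular form:
  V1 = 19·(cos(-45.0°) + j·sin(-45.0°)) = 13.44 - j13.44 V
  V2 = 53.8·(cos(174.6°) + j·sin(174.6°)) = -53.56 + j5.063 V
  V3 = 9.99·(cos(-30.0°) + j·sin(-30.0°)) = 8.652 - j4.995 V
Step 2 — Sum components: V_total = -31.47 - j13.37 V.
Step 3 — Convert to polar: |V_total| = 34.2 V, ∠V_total = -157.0°.

V_total = 34.2∠-157.0° V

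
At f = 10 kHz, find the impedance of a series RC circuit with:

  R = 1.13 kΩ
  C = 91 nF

Step 1 — Angular frequency: ω = 2π·f = 2π·1e+04 = 6.283e+04 rad/s.
Step 2 — Component impedances:
  R: Z = R = 1130 Ω
  C: Z = 1/(jωC) = -j/(ω·C) = 0 - j174.9 Ω
Step 3 — Series combination: Z_total = R + C = 1130 - j174.9 Ω = 1143∠-8.8° Ω.

Z = 1130 - j174.9 Ω = 1143∠-8.8° Ω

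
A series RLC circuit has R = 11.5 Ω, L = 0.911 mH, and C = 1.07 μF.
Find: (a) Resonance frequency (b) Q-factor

Step 1 — Resonance condition Im(Z)=0 gives ω₀ = 1/√(LC).
Step 2 — ω₀ = 1/√(0.000911·1.07e-06) = 3.203e+04 rad/s.
Step 3 — f₀ = ω₀/(2π) = 5098 Hz.
Step 4 — Series Q: Q = ω₀L/R = 3.203e+04·0.000911/11.5 = 2.537.

(a) f₀ = 5098 Hz  (b) Q = 2.537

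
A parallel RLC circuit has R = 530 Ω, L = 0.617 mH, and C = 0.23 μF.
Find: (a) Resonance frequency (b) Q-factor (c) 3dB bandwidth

Step 1 — Resonance: ω₀ = 1/√(LC) = 1/√(0.000617·2.3e-07) = 8.394e+04 rad/s.
Step 2 — f₀ = ω₀/(2π) = 1.336e+04 Hz.
Step 3 — Parallel Q: Q = R/(ω₀L) = 530/(8.394e+04·0.000617) = 10.23.
Step 4 — Bandwidth: Δω = ω₀/Q = 8203 rad/s; BW = Δω/(2π) = 1306 Hz.

(a) f₀ = 1.336e+04 Hz  (b) Q = 10.23  (c) BW = 1306 Hz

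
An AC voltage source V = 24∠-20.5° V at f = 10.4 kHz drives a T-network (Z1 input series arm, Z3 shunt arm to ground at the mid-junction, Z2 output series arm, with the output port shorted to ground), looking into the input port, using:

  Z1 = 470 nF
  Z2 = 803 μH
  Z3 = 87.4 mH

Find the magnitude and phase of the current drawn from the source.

Step 1 — Angular frequency: ω = 2π·f = 2π·1.04e+04 = 6.535e+04 rad/s.
Step 2 — Component impedances:
  Z1: Z = 1/(jωC) = -j/(ω·C) = 0 - j32.56 Ω
  Z2: Z = jωL = j·6.535e+04·0.000803 = 0 + j52.47 Ω
  Z3: Z = jωL = j·6.535e+04·0.0874 = 0 + j5711 Ω
Step 3 — With the output port shorted to ground, the output series arm Z2 runs from the junction to ground; the shunt arm Z3 also runs from the junction to ground. They appear in parallel: Z3 || Z2 = 0 + j51.99 Ω.
Step 4 — Series with input arm Z1: Z_in = Z1 + (Z3 || Z2) = 0 + j19.43 Ω = 19.43∠90.0° Ω.
Step 5 — Source phasor: V = 24∠-20.5° V = 22.48 - j8.405 V.
Step 6 — Ohm's law: I = V / Z_total = (22.48 - j8.405) / (0 + j19.43) = -0.4325 - j1.157 A.
Step 7 — Convert to polar: |I| = 1.235 A, ∠I = -110.5°.

I = 1.235∠-110.5° A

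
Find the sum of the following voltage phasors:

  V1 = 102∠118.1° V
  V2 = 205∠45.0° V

Step 1 — Convert each phasor to rectangular form:
  V1 = 102·(cos(118.1°) + j·sin(118.1°)) = -48.04 + j89.98 V
  V2 = 205·(cos(45.0°) + j·sin(45.0°)) = 145 + j145 V
Step 2 — Sum components: V_total = 96.91 + j234.9 V.
Step 3 — Convert to polar: |V_total| = 254.1 V, ∠V_total = 67.6°.

V_total = 254.1∠67.6° V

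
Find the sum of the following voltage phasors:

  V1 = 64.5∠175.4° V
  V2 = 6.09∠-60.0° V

Step 1 — Convert each phasor to rectangular form:
  V1 = 64.5·(cos(175.4°) + j·sin(175.4°)) = -64.29 + j5.173 V
  V2 = 6.09·(cos(-60.0°) + j·sin(-60.0°)) = 3.045 - j5.274 V
Step 2 — Sum components: V_total = -61.25 - j0.1013 V.
Step 3 — Convert to polar: |V_total| = 61.25 V, ∠V_total = -179.9°.

V_total = 61.25∠-179.9° V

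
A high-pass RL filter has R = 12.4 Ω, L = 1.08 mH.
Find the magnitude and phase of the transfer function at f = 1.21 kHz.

Step 1 — Angular frequency: ω = 2π·1210 = 7603 rad/s.
Step 2 — Transfer function: H(jω) = jωL/(R + jωL).
Step 3 — Numerator jωL = j·8.211; denominator R + jωL = 12.4 + j8.211.
Step 4 — H = 0.3048 + j0.4603.
Step 5 — Magnitude: |H| = 0.5521 (-5.2 dB); phase: φ = 56.5°.

|H| = 0.5521 (-5.2 dB), φ = 56.5°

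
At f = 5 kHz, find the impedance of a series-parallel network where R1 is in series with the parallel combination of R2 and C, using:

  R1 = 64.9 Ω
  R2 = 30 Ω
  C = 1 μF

Step 1 — Angular frequency: ω = 2π·f = 2π·5000 = 3.142e+04 rad/s.
Step 2 — Component impedances:
  R1: Z = R = 64.9 Ω
  R2: Z = R = 30 Ω
  C: Z = 1/(jωC) = -j/(ω·C) = 0 - j31.83 Ω
Step 3 — Parallel branch: R2 || C = 1/(1/R2 + 1/C) = 15.89 - j14.97 Ω.
Step 4 — Series with R1: Z_total = R1 + (R2 || C) = 80.79 - j14.97 Ω = 82.16∠-10.5° Ω.

Z = 80.79 - j14.97 Ω = 82.16∠-10.5° Ω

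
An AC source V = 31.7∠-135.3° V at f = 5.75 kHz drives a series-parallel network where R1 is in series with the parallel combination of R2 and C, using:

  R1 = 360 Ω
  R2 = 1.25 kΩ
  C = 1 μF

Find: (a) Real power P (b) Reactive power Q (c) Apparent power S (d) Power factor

Step 1 — Angular frequency: ω = 2π·f = 2π·5750 = 3.613e+04 rad/s.
Step 2 — Component impedances:
  R1: Z = R = 360 Ω
  R2: Z = R = 1250 Ω
  C: Z = 1/(jωC) = -j/(ω·C) = 0 - j27.68 Ω
Step 3 — Parallel branch: R2 || C = 1/(1/R2 + 1/C) = 0.6126 - j27.67 Ω.
Step 4 — Series with R1: Z_total = R1 + (R2 || C) = 360.6 - j27.67 Ω = 361.7∠-4.4° Ω.
Step 5 — Source phasor: V = 31.7∠-135.3° V = -22.53 - j22.3 V.
Step 6 — Current: I = V / Z = -0.0574 - j0.06624 A = 0.08765∠-130.9° A.
Step 7 — Complex power: S = V·I* = 2.77 - j0.2125 VA.
Step 8 — Real power: P = Re(S) = 2.77 W.
Step 9 — Reactive power: Q = Im(S) = -0.2125 VAR.
Step 10 — Apparent power: |S| = 2.778 VA.
Step 11 — Power factor: PF = P/|S| = 0.9971 (leading).

(a) P = 2.77 W  (b) Q = -0.2125 VAR  (c) S = 2.778 VA  (d) PF = 0.9971 (leading)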